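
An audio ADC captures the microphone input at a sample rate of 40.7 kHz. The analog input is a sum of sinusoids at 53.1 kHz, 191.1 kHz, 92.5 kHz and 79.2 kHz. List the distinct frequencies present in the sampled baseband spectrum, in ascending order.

2.2 kHz, 11.1 kHz, 12.4 kHz

fs/2 = 20.35 kHz.
53.1 kHz mod fs = 12.4 kHz.
12.4 kHz ≤ fs/2 = 20.35 kHz, appears at 12.4 kHz.
191.1 kHz mod fs = 28.3 kHz.
28.3 kHz > fs/2 = 20.35 kHz, folds to fs − 28.3 kHz = 12.4 kHz.
92.5 kHz mod fs = 11.1 kHz.
11.1 kHz ≤ fs/2 = 20.35 kHz, appears at 11.1 kHz.
79.2 kHz mod fs = 38.5 kHz.
38.5 kHz > fs/2 = 20.35 kHz, folds to fs − 38.5 kHz = 2.2 kHz.
Distinct values: {2.2 kHz, 11.1 kHz, 12.4 kHz}.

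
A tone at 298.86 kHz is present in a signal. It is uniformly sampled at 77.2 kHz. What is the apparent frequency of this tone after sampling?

9.94 kHz

298.86 kHz mod fs = 67.26 kHz.
67.26 kHz > fs/2 = 38.6 kHz, folds to fs − 67.26 kHz = 9.94 kHz.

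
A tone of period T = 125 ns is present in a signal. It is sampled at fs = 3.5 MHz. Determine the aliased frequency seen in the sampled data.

T = 125 ns → f = 1/T = 8 MHz.
8 MHz mod fs = 1 MHz.
1 MHz ≤ fs/2 = 1.75 MHz, appears at 1 MHz.

1 MHz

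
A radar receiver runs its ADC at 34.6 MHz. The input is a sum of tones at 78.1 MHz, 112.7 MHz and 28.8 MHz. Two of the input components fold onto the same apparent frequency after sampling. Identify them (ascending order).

78.1 MHz, 112.7 MHz

fs/2 = 17.3 MHz.
78.1 MHz mod fs = 8.9 MHz.
8.9 MHz ≤ fs/2 = 17.3 MHz, appears at 8.9 MHz.
112.7 MHz mod fs = 8.9 MHz.
8.9 MHz ≤ fs/2 = 17.3 MHz, appears at 8.9 MHz.
28.8 MHz > fs/2 = 17.3 MHz, folds to fs − 28.8 MHz = 5.8 MHz.
78.1 MHz and 112.7 MHz both map to 8.9 MHz.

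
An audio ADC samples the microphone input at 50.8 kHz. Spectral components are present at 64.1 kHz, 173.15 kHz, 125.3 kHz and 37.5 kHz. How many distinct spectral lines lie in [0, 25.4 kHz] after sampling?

3

fs/2 = 25.4 kHz.
64.1 kHz mod fs = 13.3 kHz.
13.3 kHz ≤ fs/2 = 25.4 kHz, appears at 13.3 kHz.
173.15 kHz mod fs = 20.75 kHz.
20.75 kHz ≤ fs/2 = 25.4 kHz, appears at 20.75 kHz.
125.3 kHz mod fs = 23.7 kHz.
23.7 kHz ≤ fs/2 = 25.4 kHz, appears at 23.7 kHz.
37.5 kHz > fs/2 = 25.4 kHz, folds to fs − 37.5 kHz = 13.3 kHz.
Distinct values: {13.3 kHz, 20.75 kHz, 23.7 kHz} → 3.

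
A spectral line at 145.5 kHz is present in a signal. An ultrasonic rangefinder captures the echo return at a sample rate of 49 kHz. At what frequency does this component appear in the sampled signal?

1.5 kHz

145.5 kHz mod fs = 47.5 kHz.
47.5 kHz > fs/2 = 24.5 kHz, folds to fs − 47.5 kHz = 1.5 kHz.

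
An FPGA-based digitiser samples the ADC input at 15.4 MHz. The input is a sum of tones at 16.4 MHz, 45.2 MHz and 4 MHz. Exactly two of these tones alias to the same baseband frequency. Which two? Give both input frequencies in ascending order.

fs/2 = 7.7 MHz.
16.4 MHz mod fs = 1 MHz.
1 MHz ≤ fs/2 = 7.7 MHz, appears at 1 MHz.
45.2 MHz mod fs = 14.4 MHz.
14.4 MHz > fs/2 = 7.7 MHz, folds to fs − 14.4 MHz = 1 MHz.
4 MHz ≤ fs/2 = 7.7 MHz, passes unchanged.
16.4 MHz and 45.2 MHz both map to 1 MHz.

16.4 MHz, 45.2 MHz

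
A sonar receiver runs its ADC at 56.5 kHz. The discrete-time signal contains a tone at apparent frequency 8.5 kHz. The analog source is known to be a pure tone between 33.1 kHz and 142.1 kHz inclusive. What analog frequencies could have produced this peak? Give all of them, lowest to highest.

48 kHz, 65 kHz, 104.5 kHz, 121.5 kHz

Frequencies that alias to 8.5 kHz are k·fs ± 8.5 kHz for integer k ≥ 0.
k=0: 8.5 kHz.
k=1: 48 kHz, 65 kHz.
k=2: 104.5 kHz, 121.5 kHz.
k=3: 161 kHz, 178 kHz.
Within [33.1 kHz, 142.1 kHz]: 48 kHz, 65 kHz, 104.5 kHz, 121.5 kHz.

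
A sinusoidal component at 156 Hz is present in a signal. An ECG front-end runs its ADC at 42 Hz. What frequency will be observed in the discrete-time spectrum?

12 Hz

156 Hz mod fs = 30 Hz.
30 Hz > fs/2 = 21 Hz, folds to fs − 30 Hz = 12 Hz.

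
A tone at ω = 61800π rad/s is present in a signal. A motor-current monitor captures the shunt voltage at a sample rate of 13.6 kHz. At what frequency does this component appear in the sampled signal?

3.7 kHz

ω = 61800π rad/s → f = ω/(2π) = 30900 Hz = 30.9 kHz.
30.9 kHz mod fs = 3.7 kHz.
3.7 kHz ≤ fs/2 = 6.8 kHz, appears at 3.7 kHz.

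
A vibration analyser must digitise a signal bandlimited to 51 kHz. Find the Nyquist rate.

Nyquist rate = 2 × 51 kHz = 102 kHz.

102 kHz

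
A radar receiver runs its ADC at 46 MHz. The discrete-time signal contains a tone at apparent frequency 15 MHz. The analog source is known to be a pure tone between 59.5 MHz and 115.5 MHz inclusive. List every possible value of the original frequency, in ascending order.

61 MHz, 77 MHz, 107 MHz

Frequencies that alias to 15 MHz are k·fs ± 15 MHz for integer k ≥ 0.
k=0: 15 MHz.
k=1: 31 MHz, 61 MHz.
k=2: 77 MHz, 107 MHz.
k=3: 123 MHz, 153 MHz.
Within [59.5 MHz, 115.5 MHz]: 61 MHz, 77 MHz, 107 MHz.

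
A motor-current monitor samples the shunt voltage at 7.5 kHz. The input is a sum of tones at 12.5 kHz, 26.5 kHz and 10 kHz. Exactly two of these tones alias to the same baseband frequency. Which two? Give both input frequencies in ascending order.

fs/2 = 3.75 kHz.
12.5 kHz mod fs = 5 kHz.
5 kHz > fs/2 = 3.75 kHz, folds to fs − 5 kHz = 2.5 kHz.
26.5 kHz mod fs = 4 kHz.
4 kHz > fs/2 = 3.75 kHz, folds to fs − 4 kHz = 3.5 kHz.
10 kHz mod fs = 2.5 kHz.
2.5 kHz ≤ fs/2 = 3.75 kHz, appears at 2.5 kHz.
10 kHz and 12.5 kHz both map to 2.5 kHz.

10 kHz, 12.5 kHz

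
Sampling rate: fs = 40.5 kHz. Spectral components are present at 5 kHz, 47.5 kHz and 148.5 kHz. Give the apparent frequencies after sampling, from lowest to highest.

fs/2 = 20.25 kHz.
5 kHz ≤ fs/2 = 20.25 kHz, passes unchanged.
47.5 kHz mod fs = 7 kHz.
7 kHz ≤ fs/2 = 20.25 kHz, appears at 7 kHz.
148.5 kHz mod fs = 27 kHz.
27 kHz > fs/2 = 20.25 kHz, folds to fs − 27 kHz = 13.5 kHz.
Distinct values: {5 kHz, 7 kHz, 13.5 kHz}.

5 kHz, 7 kHz, 13.5 kHz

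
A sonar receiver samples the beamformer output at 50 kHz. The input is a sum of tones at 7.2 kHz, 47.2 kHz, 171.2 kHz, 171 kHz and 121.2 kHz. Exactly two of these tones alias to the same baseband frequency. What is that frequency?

fs/2 = 25 kHz.
7.2 kHz ≤ fs/2 = 25 kHz, passes unchanged.
47.2 kHz > fs/2 = 25 kHz, folds to fs − 47.2 kHz = 2.8 kHz.
171.2 kHz mod fs = 21.2 kHz.
21.2 kHz ≤ fs/2 = 25 kHz, appears at 21.2 kHz.
171 kHz mod fs = 21 kHz.
21 kHz ≤ fs/2 = 25 kHz, appears at 21 kHz.
121.2 kHz mod fs = 21.2 kHz.
21.2 kHz ≤ fs/2 = 25 kHz, appears at 21.2 kHz.
121.2 kHz and 171.2 kHz both map to 21.2 kHz.

21.2 kHz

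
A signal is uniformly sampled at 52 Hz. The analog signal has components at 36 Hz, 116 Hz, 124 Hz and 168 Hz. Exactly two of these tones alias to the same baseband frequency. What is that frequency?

12 Hz

fs/2 = 26 Hz.
36 Hz > fs/2 = 26 Hz, folds to fs − 36 Hz = 16 Hz.
116 Hz mod fs = 12 Hz.
12 Hz ≤ fs/2 = 26 Hz, appears at 12 Hz.
124 Hz mod fs = 20 Hz.
20 Hz ≤ fs/2 = 26 Hz, appears at 20 Hz.
168 Hz mod fs = 12 Hz.
12 Hz ≤ fs/2 = 26 Hz, appears at 12 Hz.
116 Hz and 168 Hz both map to 12 Hz.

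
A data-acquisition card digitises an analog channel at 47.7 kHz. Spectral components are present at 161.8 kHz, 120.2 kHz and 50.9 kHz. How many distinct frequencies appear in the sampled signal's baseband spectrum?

3

fs/2 = 23.85 kHz.
161.8 kHz mod fs = 18.7 kHz.
18.7 kHz ≤ fs/2 = 23.85 kHz, appears at 18.7 kHz.
120.2 kHz mod fs = 24.8 kHz.
24.8 kHz > fs/2 = 23.85 kHz, folds to fs − 24.8 kHz = 22.9 kHz.
50.9 kHz mod fs = 3.2 kHz.
3.2 kHz ≤ fs/2 = 23.85 kHz, appears at 3.2 kHz.
Distinct values: {3.2 kHz, 18.7 kHz, 22.9 kHz} → 3.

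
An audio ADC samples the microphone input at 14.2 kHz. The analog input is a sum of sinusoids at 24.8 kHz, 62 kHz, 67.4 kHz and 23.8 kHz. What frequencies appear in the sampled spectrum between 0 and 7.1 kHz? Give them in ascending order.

fs/2 = 7.1 kHz.
24.8 kHz mod fs = 10.6 kHz.
10.6 kHz > fs/2 = 7.1 kHz, folds to fs − 10.6 kHz = 3.6 kHz.
62 kHz mod fs = 5.2 kHz.
5.2 kHz ≤ fs/2 = 7.1 kHz, appears at 5.2 kHz.
67.4 kHz mod fs = 10.6 kHz.
10.6 kHz > fs/2 = 7.1 kHz, folds to fs − 10.6 kHz = 3.6 kHz.
23.8 kHz mod fs = 9.6 kHz.
9.6 kHz > fs/2 = 7.1 kHz, folds to fs − 9.6 kHz = 4.6 kHz.
Distinct values: {3.6 kHz, 4.6 kHz, 5.2 kHz}.

3.6 kHz, 4.6 kHz, 5.2 kHz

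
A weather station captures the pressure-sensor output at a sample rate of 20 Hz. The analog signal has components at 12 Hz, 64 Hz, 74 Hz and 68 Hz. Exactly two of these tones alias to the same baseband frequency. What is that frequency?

fs/2 = 10 Hz.
12 Hz > fs/2 = 10 Hz, folds to fs − 12 Hz = 8 Hz.
64 Hz mod fs = 4 Hz.
4 Hz ≤ fs/2 = 10 Hz, appears at 4 Hz.
74 Hz mod fs = 14 Hz.
14 Hz > fs/2 = 10 Hz, folds to fs − 14 Hz = 6 Hz.
68 Hz mod fs = 8 Hz.
8 Hz ≤ fs/2 = 10 Hz, appears at 8 Hz.
12 Hz and 68 Hz both map to 8 Hz.

8 Hz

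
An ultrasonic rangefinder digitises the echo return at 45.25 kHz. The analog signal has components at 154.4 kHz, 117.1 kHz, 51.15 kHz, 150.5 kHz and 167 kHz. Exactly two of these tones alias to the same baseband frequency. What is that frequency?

18.65 kHz

fs/2 = 22.625 kHz.
154.4 kHz mod fs = 18.65 kHz.
18.65 kHz ≤ fs/2 = 22.625 kHz, appears at 18.65 kHz.
117.1 kHz mod fs = 26.6 kHz.
26.6 kHz > fs/2 = 22.625 kHz, folds to fs − 26.6 kHz = 18.65 kHz.
51.15 kHz mod fs = 5.9 kHz.
5.9 kHz ≤ fs/2 = 22.625 kHz, appears at 5.9 kHz.
150.5 kHz mod fs = 14.75 kHz.
14.75 kHz ≤ fs/2 = 22.625 kHz, appears at 14.75 kHz.
167 kHz mod fs = 31.25 kHz.
31.25 kHz > fs/2 = 22.625 kHz, folds to fs − 31.25 kHz = 14 kHz.
117.1 kHz and 154.4 kHz both map to 18.65 kHz.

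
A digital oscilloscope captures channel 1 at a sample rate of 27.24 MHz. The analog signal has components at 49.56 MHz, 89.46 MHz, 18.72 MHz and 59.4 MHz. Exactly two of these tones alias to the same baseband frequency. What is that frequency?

fs/2 = 13.62 MHz.
49.56 MHz mod fs = 22.32 MHz.
22.32 MHz > fs/2 = 13.62 MHz, folds to fs − 22.32 MHz = 4.92 MHz.
89.46 MHz mod fs = 7.74 MHz.
7.74 MHz ≤ fs/2 = 13.62 MHz, appears at 7.74 MHz.
18.72 MHz > fs/2 = 13.62 MHz, folds to fs − 18.72 MHz = 8.52 MHz.
59.4 MHz mod fs = 4.92 MHz.
4.92 MHz ≤ fs/2 = 13.62 MHz, appears at 4.92 MHz.
49.56 MHz and 59.4 MHz both map to 4.92 MHz.

4.92 MHz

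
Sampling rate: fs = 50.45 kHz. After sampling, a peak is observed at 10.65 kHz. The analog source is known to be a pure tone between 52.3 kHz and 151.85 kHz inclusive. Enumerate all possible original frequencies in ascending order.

Frequencies that alias to 10.65 kHz are k·fs ± 10.65 kHz for integer k ≥ 0.
k=0: 10.65 kHz.
k=1: 39.8 kHz, 61.1 kHz.
k=2: 90.25 kHz, 111.55 kHz.
k=3: 140.7 kHz, 162 kHz.
k=4: 191.15 kHz, 212.45 kHz.
Within [52.3 kHz, 151.85 kHz]: 61.1 kHz, 90.25 kHz, 111.55 kHz, 140.7 kHz.

61.1 kHz, 90.25 kHz, 111.55 kHz, 140.7 kHz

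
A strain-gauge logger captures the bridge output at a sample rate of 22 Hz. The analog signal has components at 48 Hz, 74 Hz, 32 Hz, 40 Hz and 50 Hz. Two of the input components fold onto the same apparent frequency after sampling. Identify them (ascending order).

40 Hz, 48 Hz

fs/2 = 11 Hz.
48 Hz mod fs = 4 Hz.
4 Hz ≤ fs/2 = 11 Hz, appears at 4 Hz.
74 Hz mod fs = 8 Hz.
8 Hz ≤ fs/2 = 11 Hz, appears at 8 Hz.
32 Hz mod fs = 10 Hz.
10 Hz ≤ fs/2 = 11 Hz, appears at 10 Hz.
40 Hz mod fs = 18 Hz.
18 Hz > fs/2 = 11 Hz, folds to fs − 18 Hz = 4 Hz.
50 Hz mod fs = 6 Hz.
6 Hz ≤ fs/2 = 11 Hz, appears at 6 Hz.
40 Hz and 48 Hz both map to 4 Hz.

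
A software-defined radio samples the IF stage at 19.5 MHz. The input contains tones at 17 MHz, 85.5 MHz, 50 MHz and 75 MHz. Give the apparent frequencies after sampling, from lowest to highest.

fs/2 = 9.75 MHz.
17 MHz > fs/2 = 9.75 MHz, folds to fs − 17 MHz = 2.5 MHz.
85.5 MHz mod fs = 7.5 MHz.
7.5 MHz ≤ fs/2 = 9.75 MHz, appears at 7.5 MHz.
50 MHz mod fs = 11 MHz.
11 MHz > fs/2 = 9.75 MHz, folds to fs − 11 MHz = 8.5 MHz.
75 MHz mod fs = 16.5 MHz.
16.5 MHz > fs/2 = 9.75 MHz, folds to fs − 16.5 MHz = 3 MHz.
Distinct values: {2.5 MHz, 3 MHz, 7.5 MHz, 8.5 MHz}.

2.5 MHz, 3 MHz, 7.5 MHz, 8.5 MHz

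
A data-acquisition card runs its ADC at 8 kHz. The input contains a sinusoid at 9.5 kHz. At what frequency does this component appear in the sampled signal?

9.5 kHz mod fs = 1.5 kHz.
1.5 kHz ≤ fs/2 = 4 kHz, appears at 1.5 kHz.

1.5 kHz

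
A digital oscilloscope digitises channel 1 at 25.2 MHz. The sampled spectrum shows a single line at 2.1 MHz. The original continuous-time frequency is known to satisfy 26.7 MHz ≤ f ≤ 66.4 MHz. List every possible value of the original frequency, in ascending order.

Frequencies that alias to 2.1 MHz are k·fs ± 2.1 MHz for integer k ≥ 0.
k=0: 2.1 MHz.
k=1: 23.1 MHz, 27.3 MHz.
k=2: 48.3 MHz, 52.5 MHz.
k=3: 73.5 MHz, 77.7 MHz.
Within [26.7 MHz, 66.4 MHz]: 27.3 MHz, 48.3 MHz, 52.5 MHz.

27.3 MHz, 48.3 MHz, 52.5 MHz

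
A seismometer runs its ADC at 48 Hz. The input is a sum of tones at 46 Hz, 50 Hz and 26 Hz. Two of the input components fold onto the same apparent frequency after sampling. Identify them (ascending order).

fs/2 = 24 Hz.
46 Hz > fs/2 = 24 Hz, folds to fs − 46 Hz = 2 Hz.
50 Hz mod fs = 2 Hz.
2 Hz ≤ fs/2 = 24 Hz, appears at 2 Hz.
26 Hz > fs/2 = 24 Hz, folds to fs − 26 Hz = 22 Hz.
46 Hz and 50 Hz both map to 2 Hz.

46 Hz, 50 Hz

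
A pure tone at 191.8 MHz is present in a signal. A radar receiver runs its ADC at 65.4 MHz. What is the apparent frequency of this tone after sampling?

4.4 MHz

191.8 MHz mod fs = 61 MHz.
61 MHz > fs/2 = 32.7 MHz, folds to fs − 61 MHz = 4.4 MHz.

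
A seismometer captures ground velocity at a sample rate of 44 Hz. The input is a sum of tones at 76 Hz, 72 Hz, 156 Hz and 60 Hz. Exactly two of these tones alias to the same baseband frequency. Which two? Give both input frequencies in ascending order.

60 Hz, 72 Hz

fs/2 = 22 Hz.
76 Hz mod fs = 32 Hz.
32 Hz > fs/2 = 22 Hz, folds to fs − 32 Hz = 12 Hz.
72 Hz mod fs = 28 Hz.
28 Hz > fs/2 = 22 Hz, folds to fs − 28 Hz = 16 Hz.
156 Hz mod fs = 24 Hz.
24 Hz > fs/2 = 22 Hz, folds to fs − 24 Hz = 20 Hz.
60 Hz mod fs = 16 Hz.
16 Hz ≤ fs/2 = 22 Hz, appears at 16 Hz.
60 Hz and 72 Hz both map to 16 Hz.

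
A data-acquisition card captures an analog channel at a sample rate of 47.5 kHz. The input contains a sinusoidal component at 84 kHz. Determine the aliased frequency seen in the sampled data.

11 kHz

84 kHz mod fs = 36.5 kHz.
36.5 kHz > fs/2 = 23.75 kHz, folds to fs − 36.5 kHz = 11 kHz.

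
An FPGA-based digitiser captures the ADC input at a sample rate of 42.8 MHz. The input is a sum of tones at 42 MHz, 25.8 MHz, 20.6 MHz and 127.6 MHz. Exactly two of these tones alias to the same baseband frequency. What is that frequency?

0.8 MHz

fs/2 = 21.4 MHz.
42 MHz > fs/2 = 21.4 MHz, folds to fs − 42 MHz = 0.8 MHz.
25.8 MHz > fs/2 = 21.4 MHz, folds to fs − 25.8 MHz = 17 MHz.
20.6 MHz ≤ fs/2 = 21.4 MHz, passes unchanged.
127.6 MHz mod fs = 42 MHz.
42 MHz > fs/2 = 21.4 MHz, folds to fs − 42 MHz = 0.8 MHz.
42 MHz and 127.6 MHz both map to 0.8 MHz.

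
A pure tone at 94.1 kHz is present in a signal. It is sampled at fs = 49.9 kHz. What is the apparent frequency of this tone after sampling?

94.1 kHz mod fs = 44.2 kHz.
44.2 kHz > fs/2 = 24.95 kHz, folds to fs − 44.2 kHz = 5.7 kHz.

5.7 kHz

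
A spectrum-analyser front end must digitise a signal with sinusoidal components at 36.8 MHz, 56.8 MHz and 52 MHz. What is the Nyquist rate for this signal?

113.6 MHz

Highest-frequency component: 56.8 MHz.
Nyquist rate = 2 × 56.8 MHz = 113.6 MHz.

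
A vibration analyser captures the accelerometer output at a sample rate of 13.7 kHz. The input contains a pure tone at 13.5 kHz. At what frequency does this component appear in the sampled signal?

0.2 kHz

13.5 kHz > fs/2 = 6.85 kHz, folds to fs − 13.5 kHz = 0.2 kHz.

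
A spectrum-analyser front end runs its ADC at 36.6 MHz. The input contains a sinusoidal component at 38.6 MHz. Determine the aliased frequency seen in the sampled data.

2 MHz

38.6 MHz mod fs = 2 MHz.
2 MHz ≤ fs/2 = 18.3 MHz, appears at 2 MHz.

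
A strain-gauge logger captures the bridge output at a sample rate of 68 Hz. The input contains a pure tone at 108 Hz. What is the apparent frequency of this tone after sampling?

28 Hz

108 Hz mod fs = 40 Hz.
40 Hz > fs/2 = 34 Hz, folds to fs − 40 Hz = 28 Hz.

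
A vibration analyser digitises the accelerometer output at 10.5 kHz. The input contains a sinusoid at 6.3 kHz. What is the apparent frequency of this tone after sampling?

4.2 kHz

6.3 kHz > fs/2 = 5.25 kHz, folds to fs − 6.3 kHz = 4.2 kHz.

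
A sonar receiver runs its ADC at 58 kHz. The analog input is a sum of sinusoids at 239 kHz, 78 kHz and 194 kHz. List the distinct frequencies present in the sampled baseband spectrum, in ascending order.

7 kHz, 20 kHz

fs/2 = 29 kHz.
239 kHz mod fs = 7 kHz.
7 kHz ≤ fs/2 = 29 kHz, appears at 7 kHz.
78 kHz mod fs = 20 kHz.
20 kHz ≤ fs/2 = 29 kHz, appears at 20 kHz.
194 kHz mod fs = 20 kHz.
20 kHz ≤ fs/2 = 29 kHz, appears at 20 kHz.
Distinct values: {7 kHz, 20 kHz}.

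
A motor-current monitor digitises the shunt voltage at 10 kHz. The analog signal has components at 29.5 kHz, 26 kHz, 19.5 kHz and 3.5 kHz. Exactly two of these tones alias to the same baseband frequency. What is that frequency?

fs/2 = 5 kHz.
29.5 kHz mod fs = 9.5 kHz.
9.5 kHz > fs/2 = 5 kHz, folds to fs − 9.5 kHz = 0.5 kHz.
26 kHz mod fs = 6 kHz.
6 kHz > fs/2 = 5 kHz, folds to fs − 6 kHz = 4 kHz.
19.5 kHz mod fs = 9.5 kHz.
9.5 kHz > fs/2 = 5 kHz, folds to fs − 9.5 kHz = 0.5 kHz.
3.5 kHz ≤ fs/2 = 5 kHz, passes unchanged.
19.5 kHz and 29.5 kHz both map to 0.5 kHz.

0.5 kHz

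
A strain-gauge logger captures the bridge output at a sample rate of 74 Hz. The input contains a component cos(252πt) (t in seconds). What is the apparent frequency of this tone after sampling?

22 Hz

ω = 252π rad/s → f = ω/(2π) = 126 Hz.
126 Hz mod fs = 52 Hz.
52 Hz > fs/2 = 37 Hz, folds to fs − 52 Hz = 22 Hz.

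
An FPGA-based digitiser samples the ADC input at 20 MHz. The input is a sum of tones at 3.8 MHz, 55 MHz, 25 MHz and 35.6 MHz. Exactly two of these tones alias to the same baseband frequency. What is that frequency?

fs/2 = 10 MHz.
3.8 MHz ≤ fs/2 = 10 MHz, passes unchanged.
55 MHz mod fs = 15 MHz.
15 MHz > fs/2 = 10 MHz, folds to fs − 15 MHz = 5 MHz.
25 MHz mod fs = 5 MHz.
5 MHz ≤ fs/2 = 10 MHz, appears at 5 MHz.
35.6 MHz mod fs = 15.6 MHz.
15.6 MHz > fs/2 = 10 MHz, folds to fs − 15.6 MHz = 4.4 MHz.
25 MHz and 55 MHz both map to 5 MHz.

5 MHz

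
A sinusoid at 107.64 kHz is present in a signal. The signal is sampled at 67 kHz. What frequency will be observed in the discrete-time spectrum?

107.64 kHz mod fs = 40.64 kHz.
40.64 kHz > fs/2 = 33.5 kHz, folds to fs − 40.64 kHz = 26.36 kHz.

26.36 kHz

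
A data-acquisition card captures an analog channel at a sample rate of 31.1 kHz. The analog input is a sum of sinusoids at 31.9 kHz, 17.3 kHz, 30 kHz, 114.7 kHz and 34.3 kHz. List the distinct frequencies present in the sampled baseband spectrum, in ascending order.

0.8 kHz, 1.1 kHz, 3.2 kHz, 9.7 kHz, 13.8 kHz

fs/2 = 15.55 kHz.
31.9 kHz mod fs = 0.8 kHz.
0.8 kHz ≤ fs/2 = 15.55 kHz, appears at 0.8 kHz.
17.3 kHz > fs/2 = 15.55 kHz, folds to fs − 17.3 kHz = 13.8 kHz.
30 kHz > fs/2 = 15.55 kHz, folds to fs − 30 kHz = 1.1 kHz.
114.7 kHz mod fs = 21.4 kHz.
21.4 kHz > fs/2 = 15.55 kHz, folds to fs − 21.4 kHz = 9.7 kHz.
34.3 kHz mod fs = 3.2 kHz.
3.2 kHz ≤ fs/2 = 15.55 kHz, appears at 3.2 kHz.
Distinct values: {0.8 kHz, 1.1 kHz, 3.2 kHz, 9.7 kHz, 13.8 kHz}.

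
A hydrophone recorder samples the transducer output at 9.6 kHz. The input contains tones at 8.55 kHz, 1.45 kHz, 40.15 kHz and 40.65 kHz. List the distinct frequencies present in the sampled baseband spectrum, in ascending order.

1.05 kHz, 1.45 kHz, 1.75 kHz, 2.25 kHz

fs/2 = 4.8 kHz.
8.55 kHz > fs/2 = 4.8 kHz, folds to fs − 8.55 kHz = 1.05 kHz.
1.45 kHz ≤ fs/2 = 4.8 kHz, passes unchanged.
40.15 kHz mod fs = 1.75 kHz.
1.75 kHz ≤ fs/2 = 4.8 kHz, appears at 1.75 kHz.
40.65 kHz mod fs = 2.25 kHz.
2.25 kHz ≤ fs/2 = 4.8 kHz, appears at 2.25 kHz.
Distinct values: {1.05 kHz, 1.45 kHz, 1.75 kHz, 2.25 kHz}.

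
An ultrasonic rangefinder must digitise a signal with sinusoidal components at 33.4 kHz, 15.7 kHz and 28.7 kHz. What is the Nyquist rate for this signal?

66.8 kHz

Highest-frequency component: 33.4 kHz.
Nyquist rate = 2 × 33.4 kHz = 66.8 kHz.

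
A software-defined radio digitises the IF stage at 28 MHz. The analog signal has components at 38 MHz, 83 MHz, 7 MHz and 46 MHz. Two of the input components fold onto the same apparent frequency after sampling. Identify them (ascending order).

fs/2 = 14 MHz.
38 MHz mod fs = 10 MHz.
10 MHz ≤ fs/2 = 14 MHz, appears at 10 MHz.
83 MHz mod fs = 27 MHz.
27 MHz > fs/2 = 14 MHz, folds to fs − 27 MHz = 1 MHz.
7 MHz ≤ fs/2 = 14 MHz, passes unchanged.
46 MHz mod fs = 18 MHz.
18 MHz > fs/2 = 14 MHz, folds to fs − 18 MHz = 10 MHz.
38 MHz and 46 MHz both map to 10 MHz.

38 MHz, 46 MHz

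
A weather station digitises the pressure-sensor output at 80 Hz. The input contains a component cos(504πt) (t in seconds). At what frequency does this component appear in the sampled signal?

12 Hz

ω = 504π rad/s → f = ω/(2π) = 252 Hz.
252 Hz mod fs = 12 Hz.
12 Hz ≤ fs/2 = 40 Hz, appears at 12 Hz.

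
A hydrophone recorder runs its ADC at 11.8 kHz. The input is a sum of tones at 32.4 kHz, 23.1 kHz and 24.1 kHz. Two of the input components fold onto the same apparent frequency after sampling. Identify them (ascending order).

23.1 kHz, 24.1 kHz

fs/2 = 5.9 kHz.
32.4 kHz mod fs = 8.8 kHz.
8.8 kHz > fs/2 = 5.9 kHz, folds to fs − 8.8 kHz = 3 kHz.
23.1 kHz mod fs = 11.3 kHz.
11.3 kHz > fs/2 = 5.9 kHz, folds to fs − 11.3 kHz = 0.5 kHz.
24.1 kHz mod fs = 0.5 kHz.
0.5 kHz ≤ fs/2 = 5.9 kHz, appears at 0.5 kHz.
23.1 kHz and 24.1 kHz both map to 0.5 kHz.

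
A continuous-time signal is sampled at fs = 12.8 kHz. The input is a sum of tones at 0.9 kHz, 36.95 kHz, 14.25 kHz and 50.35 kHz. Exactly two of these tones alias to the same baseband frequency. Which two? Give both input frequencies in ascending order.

14.25 kHz, 36.95 kHz

fs/2 = 6.4 kHz.
0.9 kHz ≤ fs/2 = 6.4 kHz, passes unchanged.
36.95 kHz mod fs = 11.35 kHz.
11.35 kHz > fs/2 = 6.4 kHz, folds to fs − 11.35 kHz = 1.45 kHz.
14.25 kHz mod fs = 1.45 kHz.
1.45 kHz ≤ fs/2 = 6.4 kHz, appears at 1.45 kHz.
50.35 kHz mod fs = 11.95 kHz.
11.95 kHz > fs/2 = 6.4 kHz, folds to fs − 11.95 kHz = 0.85 kHz.
14.25 kHz and 36.95 kHz both map to 1.45 kHz.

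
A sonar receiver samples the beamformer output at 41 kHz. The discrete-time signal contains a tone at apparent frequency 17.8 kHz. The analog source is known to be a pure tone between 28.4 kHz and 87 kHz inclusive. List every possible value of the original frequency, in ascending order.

58.8 kHz, 64.2 kHz

Frequencies that alias to 17.8 kHz are k·fs ± 17.8 kHz for integer k ≥ 0.
k=0: 17.8 kHz.
k=1: 23.2 kHz, 58.8 kHz.
k=2: 64.2 kHz, 99.8 kHz.
k=3: 105.2 kHz, 140.8 kHz.
Within [28.4 kHz, 87 kHz]: 58.8 kHz, 64.2 kHz.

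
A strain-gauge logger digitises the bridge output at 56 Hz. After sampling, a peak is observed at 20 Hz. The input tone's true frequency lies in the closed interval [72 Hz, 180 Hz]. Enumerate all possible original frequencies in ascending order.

Frequencies that alias to 20 Hz are k·fs ± 20 Hz for integer k ≥ 0.
k=0: 20 Hz.
k=1: 36 Hz, 76 Hz.
k=2: 92 Hz, 132 Hz.
k=3: 148 Hz, 188 Hz.
k=4: 204 Hz, 244 Hz.
Within [72 Hz, 180 Hz]: 76 Hz, 92 Hz, 132 Hz, 148 Hz.

76 Hz, 92 Hz, 132 Hz, 148 Hz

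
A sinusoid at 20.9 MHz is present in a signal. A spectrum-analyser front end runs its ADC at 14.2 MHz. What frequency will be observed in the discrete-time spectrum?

20.9 MHz mod fs = 6.7 MHz.
6.7 MHz ≤ fs/2 = 7.1 MHz, appears at 6.7 MHz.

6.7 MHz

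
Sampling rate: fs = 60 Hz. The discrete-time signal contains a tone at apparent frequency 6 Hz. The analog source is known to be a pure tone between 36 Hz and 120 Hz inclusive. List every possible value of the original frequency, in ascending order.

54 Hz, 66 Hz, 114 Hz

Frequencies that alias to 6 Hz are k·fs ± 6 Hz for integer k ≥ 0.
k=0: 6 Hz.
k=1: 54 Hz, 66 Hz.
k=2: 114 Hz, 126 Hz.
k=3: 174 Hz, 186 Hz.
Within [36 Hz, 120 Hz]: 54 Hz, 66 Hz, 114 Hz.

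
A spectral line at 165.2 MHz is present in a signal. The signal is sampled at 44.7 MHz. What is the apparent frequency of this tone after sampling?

165.2 MHz mod fs = 31.1 MHz.
31.1 MHz > fs/2 = 22.35 MHz, folds to fs − 31.1 MHz = 13.6 MHz.

13.6 MHz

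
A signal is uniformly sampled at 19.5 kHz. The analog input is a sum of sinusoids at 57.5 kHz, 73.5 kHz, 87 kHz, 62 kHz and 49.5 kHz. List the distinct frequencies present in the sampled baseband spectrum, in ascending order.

fs/2 = 9.75 kHz.
57.5 kHz mod fs = 18.5 kHz.
18.5 kHz > fs/2 = 9.75 kHz, folds to fs − 18.5 kHz = 1 kHz.
73.5 kHz mod fs = 15 kHz.
15 kHz > fs/2 = 9.75 kHz, folds to fs − 15 kHz = 4.5 kHz.
87 kHz mod fs = 9 kHz.
9 kHz ≤ fs/2 = 9.75 kHz, appears at 9 kHz.
62 kHz mod fs = 3.5 kHz.
3.5 kHz ≤ fs/2 = 9.75 kHz, appears at 3.5 kHz.
49.5 kHz mod fs = 10.5 kHz.
10.5 kHz > fs/2 = 9.75 kHz, folds to fs − 10.5 kHz = 9 kHz.
Distinct values: {1 kHz, 3.5 kHz, 4.5 kHz, 9 kHz}.

1 kHz, 3.5 kHz, 4.5 kHz, 9 kHz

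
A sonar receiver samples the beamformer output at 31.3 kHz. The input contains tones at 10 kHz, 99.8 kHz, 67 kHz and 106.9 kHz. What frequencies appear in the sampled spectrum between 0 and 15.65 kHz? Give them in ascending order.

4.4 kHz, 5.9 kHz, 10 kHz, 13 kHz

fs/2 = 15.65 kHz.
10 kHz ≤ fs/2 = 15.65 kHz, passes unchanged.
99.8 kHz mod fs = 5.9 kHz.
5.9 kHz ≤ fs/2 = 15.65 kHz, appears at 5.9 kHz.
67 kHz mod fs = 4.4 kHz.
4.4 kHz ≤ fs/2 = 15.65 kHz, appears at 4.4 kHz.
106.9 kHz mod fs = 13 kHz.
13 kHz ≤ fs/2 = 15.65 kHz, appears at 13 kHz.
Distinct values: {4.4 kHz, 5.9 kHz, 10 kHz, 13 kHz}.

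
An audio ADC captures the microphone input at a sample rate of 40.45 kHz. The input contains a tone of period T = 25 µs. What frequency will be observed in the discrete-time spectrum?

T = 25 µs → f = 1/T = 40 kHz.
40 kHz > fs/2 = 20.225 kHz, folds to fs − 40 kHz = 0.45 kHz.

0.45 kHz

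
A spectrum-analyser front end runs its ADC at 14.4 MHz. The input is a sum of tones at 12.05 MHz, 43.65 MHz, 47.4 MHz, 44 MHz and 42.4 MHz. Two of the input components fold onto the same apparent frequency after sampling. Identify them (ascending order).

fs/2 = 7.2 MHz.
12.05 MHz > fs/2 = 7.2 MHz, folds to fs − 12.05 MHz = 2.35 MHz.
43.65 MHz mod fs = 0.45 MHz.
0.45 MHz ≤ fs/2 = 7.2 MHz, appears at 0.45 MHz.
47.4 MHz mod fs = 4.2 MHz.
4.2 MHz ≤ fs/2 = 7.2 MHz, appears at 4.2 MHz.
44 MHz mod fs = 0.8 MHz.
0.8 MHz ≤ fs/2 = 7.2 MHz, appears at 0.8 MHz.
42.4 MHz mod fs = 13.6 MHz.
13.6 MHz > fs/2 = 7.2 MHz, folds to fs − 13.6 MHz = 0.8 MHz.
42.4 MHz and 44 MHz both map to 0.8 MHz.

42.4 MHz, 44 MHz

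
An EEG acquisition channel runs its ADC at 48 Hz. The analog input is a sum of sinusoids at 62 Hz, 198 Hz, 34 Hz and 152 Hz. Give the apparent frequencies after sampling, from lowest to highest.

6 Hz, 8 Hz, 14 Hz

fs/2 = 24 Hz.
62 Hz mod fs = 14 Hz.
14 Hz ≤ fs/2 = 24 Hz, appears at 14 Hz.
198 Hz mod fs = 6 Hz.
6 Hz ≤ fs/2 = 24 Hz, appears at 6 Hz.
34 Hz > fs/2 = 24 Hz, folds to fs − 34 Hz = 14 Hz.
152 Hz mod fs = 8 Hz.
8 Hz ≤ fs/2 = 24 Hz, appears at 8 Hz.
Distinct values: {6 Hz, 8 Hz, 14 Hz}.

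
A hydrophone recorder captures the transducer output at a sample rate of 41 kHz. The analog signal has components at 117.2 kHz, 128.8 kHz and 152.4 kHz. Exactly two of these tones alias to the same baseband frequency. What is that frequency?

5.8 kHz

fs/2 = 20.5 kHz.
117.2 kHz mod fs = 35.2 kHz.
35.2 kHz > fs/2 = 20.5 kHz, folds to fs − 35.2 kHz = 5.8 kHz.
128.8 kHz mod fs = 5.8 kHz.
5.8 kHz ≤ fs/2 = 20.5 kHz, appears at 5.8 kHz.
152.4 kHz mod fs = 29.4 kHz.
29.4 kHz > fs/2 = 20.5 kHz, folds to fs − 29.4 kHz = 11.6 kHz.
117.2 kHz and 128.8 kHz both map to 5.8 kHz.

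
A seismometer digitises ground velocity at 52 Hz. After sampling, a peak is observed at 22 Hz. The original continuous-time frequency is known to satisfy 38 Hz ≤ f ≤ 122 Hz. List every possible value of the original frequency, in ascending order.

Frequencies that alias to 22 Hz are k·fs ± 22 Hz for integer k ≥ 0.
k=0: 22 Hz.
k=1: 30 Hz, 74 Hz.
k=2: 82 Hz, 126 Hz.
k=3: 134 Hz, 178 Hz.
Within [38 Hz, 122 Hz]: 74 Hz, 82 Hz.

74 Hz, 82 Hz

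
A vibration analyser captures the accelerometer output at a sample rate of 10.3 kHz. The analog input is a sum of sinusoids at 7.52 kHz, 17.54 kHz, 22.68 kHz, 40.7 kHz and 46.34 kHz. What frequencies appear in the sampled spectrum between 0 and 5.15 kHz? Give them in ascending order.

0.5 kHz, 2.08 kHz, 2.78 kHz, 3.06 kHz, 5.14 kHz

fs/2 = 5.15 kHz.
7.52 kHz > fs/2 = 5.15 kHz, folds to fs − 7.52 kHz = 2.78 kHz.
17.54 kHz mod fs = 7.24 kHz.
7.24 kHz > fs/2 = 5.15 kHz, folds to fs − 7.24 kHz = 3.06 kHz.
22.68 kHz mod fs = 2.08 kHz.
2.08 kHz ≤ fs/2 = 5.15 kHz, appears at 2.08 kHz.
40.7 kHz mod fs = 9.8 kHz.
9.8 kHz > fs/2 = 5.15 kHz, folds to fs − 9.8 kHz = 0.5 kHz.
46.34 kHz mod fs = 5.14 kHz.
5.14 kHz ≤ fs/2 = 5.15 kHz, appears at 5.14 kHz.
Distinct values: {0.5 kHz, 2.08 kHz, 2.78 kHz, 3.06 kHz, 5.14 kHz}.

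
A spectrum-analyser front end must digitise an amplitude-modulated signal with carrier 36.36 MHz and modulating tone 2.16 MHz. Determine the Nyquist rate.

77.04 MHz

AM sidebands sit at fc ± fm = 34.2 MHz and 38.52 MHz.
Highest-frequency component: 38.52 MHz.
Nyquist rate = 2 × 38.52 MHz = 77.04 MHz.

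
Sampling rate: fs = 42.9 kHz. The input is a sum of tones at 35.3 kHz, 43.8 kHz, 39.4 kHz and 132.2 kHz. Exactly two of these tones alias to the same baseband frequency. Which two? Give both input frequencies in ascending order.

fs/2 = 21.45 kHz.
35.3 kHz > fs/2 = 21.45 kHz, folds to fs − 35.3 kHz = 7.6 kHz.
43.8 kHz mod fs = 0.9 kHz.
0.9 kHz ≤ fs/2 = 21.45 kHz, appears at 0.9 kHz.
39.4 kHz > fs/2 = 21.45 kHz, folds to fs − 39.4 kHz = 3.5 kHz.
132.2 kHz mod fs = 3.5 kHz.
3.5 kHz ≤ fs/2 = 21.45 kHz, appears at 3.5 kHz.
39.4 kHz and 132.2 kHz both map to 3.5 kHz.

39.4 kHz, 132.2 kHz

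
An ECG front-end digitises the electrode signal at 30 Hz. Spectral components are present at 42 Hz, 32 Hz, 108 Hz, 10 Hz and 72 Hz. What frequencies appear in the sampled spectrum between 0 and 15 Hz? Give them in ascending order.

fs/2 = 15 Hz.
42 Hz mod fs = 12 Hz.
12 Hz ≤ fs/2 = 15 Hz, appears at 12 Hz.
32 Hz mod fs = 2 Hz.
2 Hz ≤ fs/2 = 15 Hz, appears at 2 Hz.
108 Hz mod fs = 18 Hz.
18 Hz > fs/2 = 15 Hz, folds to fs − 18 Hz = 12 Hz.
10 Hz ≤ fs/2 = 15 Hz, passes unchanged.
72 Hz mod fs = 12 Hz.
12 Hz ≤ fs/2 = 15 Hz, appears at 12 Hz.
Distinct values: {2 Hz, 10 Hz, 12 Hz}.

2 Hz, 10 Hz, 12 Hz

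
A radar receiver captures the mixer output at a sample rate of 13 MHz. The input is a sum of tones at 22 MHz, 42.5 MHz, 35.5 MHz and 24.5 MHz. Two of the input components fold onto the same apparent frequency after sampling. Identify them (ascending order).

35.5 MHz, 42.5 MHz

fs/2 = 6.5 MHz.
22 MHz mod fs = 9 MHz.
9 MHz > fs/2 = 6.5 MHz, folds to fs − 9 MHz = 4 MHz.
42.5 MHz mod fs = 3.5 MHz.
3.5 MHz ≤ fs/2 = 6.5 MHz, appears at 3.5 MHz.
35.5 MHz mod fs = 9.5 MHz.
9.5 MHz > fs/2 = 6.5 MHz, folds to fs − 9.5 MHz = 3.5 MHz.
24.5 MHz mod fs = 11.5 MHz.
11.5 MHz > fs/2 = 6.5 MHz, folds to fs − 11.5 MHz = 1.5 MHz.
35.5 MHz and 42.5 MHz both map to 3.5 MHz.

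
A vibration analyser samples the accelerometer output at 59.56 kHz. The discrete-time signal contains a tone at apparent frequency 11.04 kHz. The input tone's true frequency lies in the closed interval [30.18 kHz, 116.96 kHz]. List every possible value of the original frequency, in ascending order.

48.52 kHz, 70.6 kHz, 108.08 kHz

Frequencies that alias to 11.04 kHz are k·fs ± 11.04 kHz for integer k ≥ 0.
k=0: 11.04 kHz.
k=1: 48.52 kHz, 70.6 kHz.
k=2: 108.08 kHz, 130.16 kHz.
k=3: 167.64 kHz, 189.72 kHz.
Within [30.18 kHz, 116.96 kHz]: 48.52 kHz, 70.6 kHz, 108.08 kHz.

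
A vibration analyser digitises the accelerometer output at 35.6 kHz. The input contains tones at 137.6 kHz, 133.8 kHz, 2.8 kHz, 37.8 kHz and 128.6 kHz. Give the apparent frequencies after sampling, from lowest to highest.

2.2 kHz, 2.8 kHz, 4.8 kHz, 8.6 kHz, 13.8 kHz

fs/2 = 17.8 kHz.
137.6 kHz mod fs = 30.8 kHz.
30.8 kHz > fs/2 = 17.8 kHz, folds to fs − 30.8 kHz = 4.8 kHz.
133.8 kHz mod fs = 27 kHz.
27 kHz > fs/2 = 17.8 kHz, folds to fs − 27 kHz = 8.6 kHz.
2.8 kHz ≤ fs/2 = 17.8 kHz, passes unchanged.
37.8 kHz mod fs = 2.2 kHz.
2.2 kHz ≤ fs/2 = 17.8 kHz, appears at 2.2 kHz.
128.6 kHz mod fs = 21.8 kHz.
21.8 kHz > fs/2 = 17.8 kHz, folds to fs − 21.8 kHz = 13.8 kHz.
Distinct values: {2.2 kHz, 2.8 kHz, 4.8 kHz, 8.6 kHz, 13.8 kHz}.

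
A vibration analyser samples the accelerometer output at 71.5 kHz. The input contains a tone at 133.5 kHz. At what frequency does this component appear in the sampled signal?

133.5 kHz mod fs = 62 kHz.
62 kHz > fs/2 = 35.75 kHz, folds to fs − 62 kHz = 9.5 kHz.

9.5 kHz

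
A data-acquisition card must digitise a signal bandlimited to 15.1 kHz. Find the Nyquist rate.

30.2 kHz

Nyquist rate = 2 × 15.1 kHz = 30.2 kHz.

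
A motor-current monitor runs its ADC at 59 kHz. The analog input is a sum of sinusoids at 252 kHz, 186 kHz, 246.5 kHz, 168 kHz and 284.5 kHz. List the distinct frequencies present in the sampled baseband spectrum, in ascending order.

fs/2 = 29.5 kHz.
252 kHz mod fs = 16 kHz.
16 kHz ≤ fs/2 = 29.5 kHz, appears at 16 kHz.
186 kHz mod fs = 9 kHz.
9 kHz ≤ fs/2 = 29.5 kHz, appears at 9 kHz.
246.5 kHz mod fs = 10.5 kHz.
10.5 kHz ≤ fs/2 = 29.5 kHz, appears at 10.5 kHz.
168 kHz mod fs = 50 kHz.
50 kHz > fs/2 = 29.5 kHz, folds to fs − 50 kHz = 9 kHz.
284.5 kHz mod fs = 48.5 kHz.
48.5 kHz > fs/2 = 29.5 kHz, folds to fs − 48.5 kHz = 10.5 kHz.
Distinct values: {9 kHz, 10.5 kHz, 16 kHz}.

9 kHz, 10.5 kHz, 16 kHz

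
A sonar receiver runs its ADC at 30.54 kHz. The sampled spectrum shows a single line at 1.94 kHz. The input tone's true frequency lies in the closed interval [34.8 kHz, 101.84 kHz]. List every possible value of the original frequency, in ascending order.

Frequencies that alias to 1.94 kHz are k·fs ± 1.94 kHz for integer k ≥ 0.
k=0: 1.94 kHz.
k=1: 28.6 kHz, 32.48 kHz.
k=2: 59.14 kHz, 63.02 kHz.
k=3: 89.68 kHz, 93.56 kHz.
k=4: 120.22 kHz, 124.1 kHz.
Within [34.8 kHz, 101.84 kHz]: 59.14 kHz, 63.02 kHz, 89.68 kHz, 93.56 kHz.

59.14 kHz, 63.02 kHz, 89.68 kHz, 93.56 kHz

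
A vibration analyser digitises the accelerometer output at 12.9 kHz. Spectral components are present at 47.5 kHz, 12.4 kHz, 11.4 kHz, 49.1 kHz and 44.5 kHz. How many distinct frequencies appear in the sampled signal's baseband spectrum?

5

fs/2 = 6.45 kHz.
47.5 kHz mod fs = 8.8 kHz.
8.8 kHz > fs/2 = 6.45 kHz, folds to fs − 8.8 kHz = 4.1 kHz.
12.4 kHz > fs/2 = 6.45 kHz, folds to fs − 12.4 kHz = 0.5 kHz.
11.4 kHz > fs/2 = 6.45 kHz, folds to fs − 11.4 kHz = 1.5 kHz.
49.1 kHz mod fs = 10.4 kHz.
10.4 kHz > fs/2 = 6.45 kHz, folds to fs − 10.4 kHz = 2.5 kHz.
44.5 kHz mod fs = 5.8 kHz.
5.8 kHz ≤ fs/2 = 6.45 kHz, appears at 5.8 kHz.
Distinct values: {0.5 kHz, 1.5 kHz, 2.5 kHz, 4.1 kHz, 5.8 kHz} → 5.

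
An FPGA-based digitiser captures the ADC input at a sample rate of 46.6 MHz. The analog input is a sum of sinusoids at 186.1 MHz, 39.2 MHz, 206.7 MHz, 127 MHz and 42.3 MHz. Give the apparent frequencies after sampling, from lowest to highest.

0.3 MHz, 4.3 MHz, 7.4 MHz, 12.8 MHz, 20.3 MHz

fs/2 = 23.3 MHz.
186.1 MHz mod fs = 46.3 MHz.
46.3 MHz > fs/2 = 23.3 MHz, folds to fs − 46.3 MHz = 0.3 MHz.
39.2 MHz > fs/2 = 23.3 MHz, folds to fs − 39.2 MHz = 7.4 MHz.
206.7 MHz mod fs = 20.3 MHz.
20.3 MHz ≤ fs/2 = 23.3 MHz, appears at 20.3 MHz.
127 MHz mod fs = 33.8 MHz.
33.8 MHz > fs/2 = 23.3 MHz, folds to fs − 33.8 MHz = 12.8 MHz.
42.3 MHz > fs/2 = 23.3 MHz, folds to fs − 42.3 MHz = 4.3 MHz.
Distinct values: {0.3 MHz, 4.3 MHz, 7.4 MHz, 12.8 MHz, 20.3 MHz}.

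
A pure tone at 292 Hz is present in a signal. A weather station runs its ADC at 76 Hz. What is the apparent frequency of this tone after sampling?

12 Hz

292 Hz mod fs = 64 Hz.
64 Hz > fs/2 = 38 Hz, folds to fs − 64 Hz = 12 Hz.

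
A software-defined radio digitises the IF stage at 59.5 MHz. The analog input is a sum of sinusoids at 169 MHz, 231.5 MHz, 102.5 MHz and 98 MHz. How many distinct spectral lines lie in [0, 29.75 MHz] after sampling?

fs/2 = 29.75 MHz.
169 MHz mod fs = 50 MHz.
50 MHz > fs/2 = 29.75 MHz, folds to fs − 50 MHz = 9.5 MHz.
231.5 MHz mod fs = 53 MHz.
53 MHz > fs/2 = 29.75 MHz, folds to fs − 53 MHz = 6.5 MHz.
102.5 MHz mod fs = 43 MHz.
43 MHz > fs/2 = 29.75 MHz, folds to fs − 43 MHz = 16.5 MHz.
98 MHz mod fs = 38.5 MHz.
38.5 MHz > fs/2 = 29.75 MHz, folds to fs − 38.5 MHz = 21 MHz.
Distinct values: {6.5 MHz, 9.5 MHz, 16.5 MHz, 21 MHz} → 4.

4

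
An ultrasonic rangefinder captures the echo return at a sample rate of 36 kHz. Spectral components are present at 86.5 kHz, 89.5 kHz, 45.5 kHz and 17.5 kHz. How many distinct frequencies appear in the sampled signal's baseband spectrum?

fs/2 = 18 kHz.
86.5 kHz mod fs = 14.5 kHz.
14.5 kHz ≤ fs/2 = 18 kHz, appears at 14.5 kHz.
89.5 kHz mod fs = 17.5 kHz.
17.5 kHz ≤ fs/2 = 18 kHz, appears at 17.5 kHz.
45.5 kHz mod fs = 9.5 kHz.
9.5 kHz ≤ fs/2 = 18 kHz, appears at 9.5 kHz.
17.5 kHz ≤ fs/2 = 18 kHz, passes unchanged.
Distinct values: {9.5 kHz, 14.5 kHz, 17.5 kHz} → 3.

3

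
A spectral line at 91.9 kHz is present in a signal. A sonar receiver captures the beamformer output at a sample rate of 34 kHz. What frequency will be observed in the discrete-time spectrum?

91.9 kHz mod fs = 23.9 kHz.
23.9 kHz > fs/2 = 17 kHz, folds to fs − 23.9 kHz = 10.1 kHz.

10.1 kHz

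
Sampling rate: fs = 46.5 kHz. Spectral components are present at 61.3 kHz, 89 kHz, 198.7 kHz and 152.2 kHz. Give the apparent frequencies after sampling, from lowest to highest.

fs/2 = 23.25 kHz.
61.3 kHz mod fs = 14.8 kHz.
14.8 kHz ≤ fs/2 = 23.25 kHz, appears at 14.8 kHz.
89 kHz mod fs = 42.5 kHz.
42.5 kHz > fs/2 = 23.25 kHz, folds to fs − 42.5 kHz = 4 kHz.
198.7 kHz mod fs = 12.7 kHz.
12.7 kHz ≤ fs/2 = 23.25 kHz, appears at 12.7 kHz.
152.2 kHz mod fs = 12.7 kHz.
12.7 kHz ≤ fs/2 = 23.25 kHz, appears at 12.7 kHz.
Distinct values: {4 kHz, 12.7 kHz, 14.8 kHz}.

4 kHz, 12.7 kHz, 14.8 kHz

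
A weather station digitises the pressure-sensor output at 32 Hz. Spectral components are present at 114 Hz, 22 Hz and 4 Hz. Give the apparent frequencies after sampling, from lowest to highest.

fs/2 = 16 Hz.
114 Hz mod fs = 18 Hz.
18 Hz > fs/2 = 16 Hz, folds to fs − 18 Hz = 14 Hz.
22 Hz > fs/2 = 16 Hz, folds to fs − 22 Hz = 10 Hz.
4 Hz ≤ fs/2 = 16 Hz, passes unchanged.
Distinct values: {4 Hz, 10 Hz, 14 Hz}.

4 Hz, 10 Hz, 14 Hz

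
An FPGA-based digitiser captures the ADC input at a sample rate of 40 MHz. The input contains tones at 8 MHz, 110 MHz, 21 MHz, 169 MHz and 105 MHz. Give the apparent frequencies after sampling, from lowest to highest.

fs/2 = 20 MHz.
8 MHz ≤ fs/2 = 20 MHz, passes unchanged.
110 MHz mod fs = 30 MHz.
30 MHz > fs/2 = 20 MHz, folds to fs − 30 MHz = 10 MHz.
21 MHz > fs/2 = 20 MHz, folds to fs − 21 MHz = 19 MHz.
169 MHz mod fs = 9 MHz.
9 MHz ≤ fs/2 = 20 MHz, appears at 9 MHz.
105 MHz mod fs = 25 MHz.
25 MHz > fs/2 = 20 MHz, folds to fs − 25 MHz = 15 MHz.
Distinct values: {8 MHz, 9 MHz, 10 MHz, 15 MHz, 19 MHz}.

8 MHz, 9 MHz, 10 MHz, 15 MHz, 19 MHz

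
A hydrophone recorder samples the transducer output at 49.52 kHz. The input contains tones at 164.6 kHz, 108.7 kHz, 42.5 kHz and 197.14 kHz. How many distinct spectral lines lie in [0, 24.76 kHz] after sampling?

4

fs/2 = 24.76 kHz.
164.6 kHz mod fs = 16.04 kHz.
16.04 kHz ≤ fs/2 = 24.76 kHz, appears at 16.04 kHz.
108.7 kHz mod fs = 9.66 kHz.
9.66 kHz ≤ fs/2 = 24.76 kHz, appears at 9.66 kHz.
42.5 kHz > fs/2 = 24.76 kHz, folds to fs − 42.5 kHz = 7.02 kHz.
197.14 kHz mod fs = 48.58 kHz.
48.58 kHz > fs/2 = 24.76 kHz, folds to fs − 48.58 kHz = 0.94 kHz.
Distinct values: {0.94 kHz, 7.02 kHz, 9.66 kHz, 16.04 kHz} → 4.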